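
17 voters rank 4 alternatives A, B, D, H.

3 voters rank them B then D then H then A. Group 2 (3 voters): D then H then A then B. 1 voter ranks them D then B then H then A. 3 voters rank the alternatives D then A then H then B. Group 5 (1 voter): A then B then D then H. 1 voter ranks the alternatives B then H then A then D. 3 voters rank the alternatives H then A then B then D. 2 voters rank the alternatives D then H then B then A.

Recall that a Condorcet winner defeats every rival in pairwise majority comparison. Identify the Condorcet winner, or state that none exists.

Pairwise majorities:
A–B: A 10–7.
A vs D: D, 12–5.
A–H: H 13–4.
B vs D: D, 9–8.
B vs H: H, 11–6.
D vs H: D wins 13–4.
Only D has no losses; D is the Condorcet winner.

D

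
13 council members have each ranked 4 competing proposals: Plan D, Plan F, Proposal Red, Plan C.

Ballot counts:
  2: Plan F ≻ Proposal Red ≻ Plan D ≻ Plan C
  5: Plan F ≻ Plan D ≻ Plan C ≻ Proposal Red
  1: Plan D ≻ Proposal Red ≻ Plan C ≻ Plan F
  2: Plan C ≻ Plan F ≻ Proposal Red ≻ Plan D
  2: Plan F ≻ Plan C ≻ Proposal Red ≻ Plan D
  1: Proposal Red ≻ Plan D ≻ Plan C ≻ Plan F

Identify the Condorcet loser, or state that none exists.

none

Head-to-head results (13 council members):
Plan D vs Plan F: 2 to 11, Plan F.
Plan D vs Proposal Red: Plan D preferred on 5+1 = 6 ballots; Proposal Red wins 7–6.
Plan D vs Plan C: Plan D preferred on 2+5+1+1 = 9 ballots; Plan D wins 9–4.
Plan F–Proposal Red: Plan F 11–2.
Plan F vs Plan C: Plan F preferred on 2+5+2 = 9 ballots; Plan F wins 9–4.
Proposal Red vs Plan C: 4 to 9, Plan C.
Each option has at least one pairwise win (Plan D beats Plan C; Plan F beats Plan D; Proposal Red beats Plan D; Plan C beats Proposal Red) — no Condorcet loser.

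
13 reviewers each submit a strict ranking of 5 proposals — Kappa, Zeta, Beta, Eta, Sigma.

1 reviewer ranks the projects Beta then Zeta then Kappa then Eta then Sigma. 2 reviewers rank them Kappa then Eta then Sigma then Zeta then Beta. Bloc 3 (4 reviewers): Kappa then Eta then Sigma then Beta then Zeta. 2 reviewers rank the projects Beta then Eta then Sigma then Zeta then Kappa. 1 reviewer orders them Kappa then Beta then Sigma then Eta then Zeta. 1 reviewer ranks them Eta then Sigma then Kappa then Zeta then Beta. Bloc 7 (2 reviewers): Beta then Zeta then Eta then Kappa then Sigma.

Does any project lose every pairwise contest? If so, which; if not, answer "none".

Pairwise majorities:
Kappa vs Zeta: Kappa preferred on 2+4+1+1 = 8 ballots; Kappa wins 8–5.
Kappa vs Beta: Kappa is ranked higher on 2+4+1+1 = 8 ballots, Beta on 5. Kappa wins 8–5.
Kappa vs Eta: Kappa preferred on 1+2+4+1 = 8 ballots; Kappa wins 8–5.
Kappa vs Sigma: 10 to 3, Kappa.
Zeta vs Beta: Zeta preferred on 2+1 = 3 ballots; Beta wins 10–3.
Zeta vs Eta: Eta, 10–3.
Zeta vs Sigma: 3 to 10, Sigma.
Beta vs Eta: 6 to 7, Eta.
Beta vs Sigma: Beta is ranked higher on 1+2+1+2 = 6 ballots, Sigma on 7. Sigma wins 7–6.
Eta vs Sigma: Eta, 12–1.
Only Zeta has no wins; Zeta is the Condorcet loser.

Zeta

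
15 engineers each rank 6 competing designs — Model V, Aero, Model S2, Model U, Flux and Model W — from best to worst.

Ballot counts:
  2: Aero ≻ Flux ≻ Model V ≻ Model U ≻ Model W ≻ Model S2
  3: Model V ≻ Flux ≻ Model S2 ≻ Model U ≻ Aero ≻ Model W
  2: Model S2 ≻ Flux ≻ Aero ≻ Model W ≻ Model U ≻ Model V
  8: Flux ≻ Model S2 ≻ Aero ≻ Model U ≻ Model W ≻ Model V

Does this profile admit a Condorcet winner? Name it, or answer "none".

Head-to-head results (15 engineers):
Model V vs Aero: 3 for Model V, 12 for Aero — Aero by 12–3.
Model V–Model S2: Model S2 10–5.
Model V–Model U: Model U 10–5.
Model V vs Flux: Flux, 12–3.
Model V vs Model W: Model W wins 10–5.
Aero vs Model S2: Aero is ranked higher on 2 ballots, Model S2 on 13. Model S2 wins 13–2.
Aero–Model U: Aero 12–3.
Aero vs Flux: Flux wins 13–2.
Aero vs Model W: Aero preferred on 2+3+2+8 = 15 ballots; Aero wins 15–0.
Model S2 vs Model U: Model S2 wins 13–2.
Model S2 vs Flux: Flux, 13–2.
Model S2 vs Model W: Model S2 is ranked higher on 3+2+8 = 13 ballots, Model W on 2. Model S2 wins 13–2.
Model U vs Flux: Flux, 15–0.
Model U vs Model W: Model U, 13–2.
Flux vs Model W: Flux is ranked higher on 2+3+2+8 = 15 ballots, Model W on 0. Flux wins 15–0.
Flux defeats every rival head-to-head and is the Condorcet winner.

Flux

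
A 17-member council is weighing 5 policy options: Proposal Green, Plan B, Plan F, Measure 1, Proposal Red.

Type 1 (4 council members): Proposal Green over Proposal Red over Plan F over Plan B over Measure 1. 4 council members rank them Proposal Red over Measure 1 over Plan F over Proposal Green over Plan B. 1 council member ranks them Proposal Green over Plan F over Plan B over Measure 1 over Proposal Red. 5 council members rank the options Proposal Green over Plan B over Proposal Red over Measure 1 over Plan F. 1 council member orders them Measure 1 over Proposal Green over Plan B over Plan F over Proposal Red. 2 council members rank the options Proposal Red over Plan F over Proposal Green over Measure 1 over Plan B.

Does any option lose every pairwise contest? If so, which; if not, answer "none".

Head-to-head results (17 council members):
Proposal Green vs Plan B: 4+4+1+5+1+2 = 17 for Proposal Green, 0 for Plan B — Proposal Green by 17–0.
Proposal Green vs Plan F: Proposal Green preferred on 4+1+5+1 = 11 ballots; Proposal Green wins 11–6.
Proposal Green vs Measure 1: Proposal Green wins 12–5.
Proposal Green vs Proposal Red: Proposal Green, 11–6.
Plan B vs Plan F: Plan F wins 11–6.
Plan B–Measure 1: Plan B 10–7.
Plan B vs Proposal Red: Plan B is ranked higher on 1+5+1 = 7 ballots, Proposal Red on 10. Proposal Red wins 10–7.
Plan F vs Measure 1: Measure 1 wins 10–7.
Plan F vs Proposal Red: 1+1 = 2 for Plan F, 15 for Proposal Red — Proposal Red by 15–2.
Measure 1–Proposal Red: Proposal Red 15–2.
Each option has at least one pairwise win (Proposal Green beats Plan B; Plan B beats Measure 1; Plan F beats Plan B; Measure 1 beats Plan F; Proposal Red beats Plan B) — no Condorcet loser.

none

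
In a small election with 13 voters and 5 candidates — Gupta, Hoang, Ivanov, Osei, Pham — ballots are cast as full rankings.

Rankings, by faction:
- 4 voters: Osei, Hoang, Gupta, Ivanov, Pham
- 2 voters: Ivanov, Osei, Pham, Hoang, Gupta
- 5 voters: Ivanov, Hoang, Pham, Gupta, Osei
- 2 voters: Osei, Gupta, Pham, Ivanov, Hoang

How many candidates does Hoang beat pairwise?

Hoang against each rival (13 voters):
Hoang vs Gupta: Hoang preferred on 4+2+5 = 11 ballots; Hoang wins 11–2.
Hoang vs Ivanov: 4 to 9, Ivanov.
Hoang vs Osei: Hoang is ranked higher on 5 ballots, Osei on 8. Osei wins 8–5.
Hoang vs Pham: Hoang wins 9–4.
Hoang beats Gupta, Pham; loses to Ivanov, Osei — 2 pairwise wins.

2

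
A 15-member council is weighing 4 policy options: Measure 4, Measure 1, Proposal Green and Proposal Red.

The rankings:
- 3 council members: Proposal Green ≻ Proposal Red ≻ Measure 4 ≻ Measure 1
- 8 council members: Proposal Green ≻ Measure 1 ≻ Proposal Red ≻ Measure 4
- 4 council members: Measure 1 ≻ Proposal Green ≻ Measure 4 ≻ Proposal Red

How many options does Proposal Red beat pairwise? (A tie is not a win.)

1

Proposal Red against each rival (15 council members):
Proposal Red vs Measure 4: Proposal Red wins 11–4.
Proposal Red vs Measure 1: Measure 1, 12–3.
Proposal Red vs Proposal Green: Proposal Green wins 15–0.
Proposal Red beats Measure 4; loses to Measure 1, Proposal Green — 1 pairwise win.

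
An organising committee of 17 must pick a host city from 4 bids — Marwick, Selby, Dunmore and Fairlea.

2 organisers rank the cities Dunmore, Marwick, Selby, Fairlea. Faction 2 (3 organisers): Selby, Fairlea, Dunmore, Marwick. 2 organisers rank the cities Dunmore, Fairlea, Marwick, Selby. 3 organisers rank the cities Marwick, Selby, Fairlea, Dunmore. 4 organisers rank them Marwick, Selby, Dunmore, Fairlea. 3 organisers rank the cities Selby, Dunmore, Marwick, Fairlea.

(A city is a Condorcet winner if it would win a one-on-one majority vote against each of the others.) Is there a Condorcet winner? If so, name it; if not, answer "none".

none

Head-to-head results (17 organisers):
Marwick vs Selby: Marwick wins 11–6.
Marwick–Dunmore: Dunmore 10–7.
Marwick vs Fairlea: Marwick wins 12–5.
Selby vs Dunmore: Selby, 13–4.
Selby–Fairlea: Selby 15–2.
Dunmore vs Fairlea: Dunmore, 11–6.
Each city drops at least one matchup (Marwick loses to Dunmore; Selby loses to Marwick; Dunmore loses to Selby; Fairlea loses to Marwick); the cycle Marwick beats Selby beats Dunmore beats Marwick rules out a Condorcet winner.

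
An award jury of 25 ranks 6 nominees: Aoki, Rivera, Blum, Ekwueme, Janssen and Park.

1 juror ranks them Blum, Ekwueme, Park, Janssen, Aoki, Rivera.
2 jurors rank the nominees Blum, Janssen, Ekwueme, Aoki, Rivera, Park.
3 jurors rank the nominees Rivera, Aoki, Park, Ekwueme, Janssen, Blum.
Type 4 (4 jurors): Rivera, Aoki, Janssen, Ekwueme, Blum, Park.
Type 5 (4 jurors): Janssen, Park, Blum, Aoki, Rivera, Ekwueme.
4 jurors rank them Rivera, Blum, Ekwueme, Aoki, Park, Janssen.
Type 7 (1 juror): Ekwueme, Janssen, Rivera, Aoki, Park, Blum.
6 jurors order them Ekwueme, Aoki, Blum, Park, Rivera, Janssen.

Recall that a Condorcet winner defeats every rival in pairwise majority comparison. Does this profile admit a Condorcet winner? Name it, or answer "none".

Pairwise majorities:
Aoki vs Rivera: Aoki, 13–12.
Aoki vs Blum: Aoki wins 14–11.
Aoki–Ekwueme: Ekwueme 14–11.
Aoki vs Janssen: Aoki, 17–8.
Aoki–Park: Aoki 20–5.
Rivera–Blum: Blum 13–12.
Rivera–Ekwueme: Rivera 15–10.
Rivera–Janssen: Rivera 17–8.
Rivera–Park: Rivera 14–11.
Blum vs Ekwueme: Ekwueme, 14–11.
Blum vs Janssen: Blum wins 13–12.
Blum vs Park: Blum wins 17–8.
Ekwueme–Janssen: Ekwueme 15–10.
Ekwueme vs Park: Ekwueme, 18–7.
Janssen–Park: Park 14–11.
No nominee is unbeaten: Aoki loses to Ekwueme; Rivera loses to Aoki; Blum loses to Aoki; Ekwueme loses to Rivera; Janssen loses to Aoki; Park loses to Aoki. In particular Aoki beats Rivera beats Ekwueme beats Aoki is a majority cycle — no Condorcet winner exists.

none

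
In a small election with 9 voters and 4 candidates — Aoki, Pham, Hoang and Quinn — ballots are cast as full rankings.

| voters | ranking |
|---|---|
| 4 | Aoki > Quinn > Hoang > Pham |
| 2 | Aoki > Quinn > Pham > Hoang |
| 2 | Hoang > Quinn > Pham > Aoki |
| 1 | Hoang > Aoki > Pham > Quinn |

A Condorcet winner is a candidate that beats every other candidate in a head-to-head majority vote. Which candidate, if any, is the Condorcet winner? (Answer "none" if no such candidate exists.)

Aoki

Head-to-head results (9 voters):
Aoki vs Pham: Aoki, 7–2.
Aoki vs Hoang: Aoki, 6–3.
Aoki vs Quinn: Aoki, 7–2.
Pham vs Hoang: Hoang, 7–2.
Pham vs Quinn: Quinn, 8–1.
Hoang–Quinn: Quinn 6–3.
Aoki beats each of Pham, Hoang, Quinn — Aoki is the Condorcet winner.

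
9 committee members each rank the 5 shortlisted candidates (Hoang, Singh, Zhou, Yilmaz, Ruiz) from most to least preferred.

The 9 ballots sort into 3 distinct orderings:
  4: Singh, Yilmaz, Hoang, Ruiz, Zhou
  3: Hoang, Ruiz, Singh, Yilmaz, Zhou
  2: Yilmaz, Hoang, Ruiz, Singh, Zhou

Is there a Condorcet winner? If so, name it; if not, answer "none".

none

Pairwise majorities:
Hoang vs Singh: Hoang is ranked higher on 3+2 = 5 ballots, Singh on 4. Hoang wins 5–4.
Hoang vs Zhou: Hoang preferred on 4+3+2 = 9 ballots; Hoang wins 9–0.
Hoang vs Yilmaz: 3 for Hoang, 6 for Yilmaz — Yilmaz by 6–3.
Hoang vs Ruiz: Hoang is ranked higher on 4+3+2 = 9 ballots, Ruiz on 0. Hoang wins 9–0.
Singh vs Zhou: 4+3+2 = 9 for Singh, 0 for Zhou — Singh by 9–0.
Singh vs Yilmaz: 4+3 = 7 for Singh, 2 for Yilmaz — Singh by 7–2.
Singh vs Ruiz: 4 for Singh, 5 for Ruiz — Ruiz by 5–4.
Zhou vs Yilmaz: Zhou preferred on 0 ballots; Yilmaz wins 9–0.
Zhou vs Ruiz: 0 to 9, Ruiz.
Yilmaz vs Ruiz: Yilmaz is ranked higher on 4+2 = 6 ballots, Ruiz on 3. Yilmaz wins 6–3.
Each candidate drops at least one matchup (Hoang loses to Yilmaz; Singh loses to Hoang; Zhou loses to Hoang; Yilmaz loses to Singh; Ruiz loses to Hoang); the cycle Hoang → Singh → Yilmaz → Hoang rules out a Condorcet winner.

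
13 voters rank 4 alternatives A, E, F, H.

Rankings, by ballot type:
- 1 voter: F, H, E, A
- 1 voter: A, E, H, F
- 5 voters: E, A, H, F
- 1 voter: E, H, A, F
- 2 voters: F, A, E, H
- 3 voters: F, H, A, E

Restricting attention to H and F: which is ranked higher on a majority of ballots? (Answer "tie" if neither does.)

Ballots ranking H above F: 1 + 5 + 1 = 7.
Ballots ranking F above H: 13 − 7 = 6.
H wins the head-to-head 7–6.

H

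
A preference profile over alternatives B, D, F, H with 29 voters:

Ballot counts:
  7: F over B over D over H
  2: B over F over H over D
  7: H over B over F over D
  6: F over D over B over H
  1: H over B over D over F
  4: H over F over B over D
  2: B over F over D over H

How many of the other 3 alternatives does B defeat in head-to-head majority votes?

2

B against each rival (29 voters):
B–D: B 23–6.
B vs F: F, 17–12.
B vs H: B, 17–12.
B beats D, H; loses to F — 2 pairwise wins.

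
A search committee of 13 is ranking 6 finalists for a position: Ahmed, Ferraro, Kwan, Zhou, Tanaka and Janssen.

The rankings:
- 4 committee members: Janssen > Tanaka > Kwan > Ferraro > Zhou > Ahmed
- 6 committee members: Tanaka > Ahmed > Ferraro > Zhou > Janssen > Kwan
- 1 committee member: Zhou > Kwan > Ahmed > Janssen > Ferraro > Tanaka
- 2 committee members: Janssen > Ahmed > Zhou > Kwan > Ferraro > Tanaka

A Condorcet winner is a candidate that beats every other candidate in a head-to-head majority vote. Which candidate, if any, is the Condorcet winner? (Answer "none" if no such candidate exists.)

none

Pairwise majorities:
Ahmed–Ferraro: Ahmed 9–4.
Ahmed–Kwan: Ahmed 8–5.
Ahmed vs Zhou: 8 to 5, Ahmed.
Ahmed vs Tanaka: 3 to 10, Tanaka.
Ahmed vs Janssen: Ahmed preferred on 6+1 = 7 ballots; Ahmed wins 7–6.
Ferraro vs Kwan: 6 to 7, Kwan.
Ferraro–Zhou: Ferraro 10–3.
Ferraro vs Tanaka: Tanaka wins 10–3.
Ferraro vs Janssen: Janssen, 7–6.
Kwan vs Zhou: Zhou, 9–4.
Kwan vs Tanaka: Kwan is ranked higher on 1+2 = 3 ballots, Tanaka on 10. Tanaka wins 10–3.
Kwan vs Janssen: 1 for Kwan, 12 for Janssen — Janssen by 12–1.
Zhou vs Tanaka: 1+2 = 3 for Zhou, 10 for Tanaka — Tanaka by 10–3.
Zhou vs Janssen: Zhou wins 7–6.
Tanaka–Janssen: Janssen 7–6.
Every candidate loses at least once (Ahmed loses to Tanaka; Ferraro loses to Ahmed; Kwan loses to Ahmed; Zhou loses to Ahmed; Tanaka loses to Janssen; Janssen loses to Ahmed). The majority relation contains the cycle Ahmed beats Janssen beats Tanaka beats Ahmed, so there is no Condorcet winner.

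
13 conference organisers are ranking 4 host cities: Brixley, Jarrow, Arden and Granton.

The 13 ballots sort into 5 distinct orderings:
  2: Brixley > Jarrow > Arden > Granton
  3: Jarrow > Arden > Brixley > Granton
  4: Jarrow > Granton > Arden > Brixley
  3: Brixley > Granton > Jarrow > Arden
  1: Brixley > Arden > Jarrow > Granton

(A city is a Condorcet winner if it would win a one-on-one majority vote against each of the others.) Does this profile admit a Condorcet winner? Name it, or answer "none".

Head-to-head results (13 organisers):
Brixley vs Jarrow: Jarrow, 7–6.
Brixley vs Arden: Arden wins 7–6.
Brixley–Granton: Brixley 9–4.
Jarrow vs Arden: Jarrow, 12–1.
Jarrow vs Granton: Jarrow, 10–3.
Arden vs Granton: Granton wins 7–6.
Only Jarrow has no losses; Jarrow is the Condorcet winner.

Jarrow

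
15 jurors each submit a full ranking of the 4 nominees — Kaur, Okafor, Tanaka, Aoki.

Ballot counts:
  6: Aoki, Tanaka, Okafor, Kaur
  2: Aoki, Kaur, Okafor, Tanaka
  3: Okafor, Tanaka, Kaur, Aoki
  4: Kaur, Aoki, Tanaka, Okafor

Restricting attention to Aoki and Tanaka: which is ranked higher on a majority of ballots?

Aoki

Ballots ranking Aoki above Tanaka: 6 + 2 + 4 = 12.
Ballots ranking Tanaka above Aoki: 15 − 12 = 3.
Aoki wins the head-to-head 12–3.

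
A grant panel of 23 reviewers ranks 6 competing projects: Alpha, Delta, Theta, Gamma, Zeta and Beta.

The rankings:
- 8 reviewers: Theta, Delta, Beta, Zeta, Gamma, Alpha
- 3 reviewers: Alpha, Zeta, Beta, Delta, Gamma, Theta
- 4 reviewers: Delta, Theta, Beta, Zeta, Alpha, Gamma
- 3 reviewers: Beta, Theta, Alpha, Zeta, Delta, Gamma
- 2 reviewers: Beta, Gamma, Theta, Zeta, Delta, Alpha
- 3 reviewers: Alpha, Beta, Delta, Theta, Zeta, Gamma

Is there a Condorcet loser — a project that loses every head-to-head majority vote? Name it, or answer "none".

Head-to-head results (23 reviewers):
Alpha–Delta: Delta 14–9.
Alpha–Theta: Theta 17–6.
Alpha vs Gamma: Alpha is ranked higher on 3+4+3+3 = 13 ballots, Gamma on 10. Alpha wins 13–10.
Alpha vs Zeta: 9 to 14, Zeta.
Alpha vs Beta: Alpha is ranked higher on 3+3 = 6 ballots, Beta on 17. Beta wins 17–6.
Delta vs Theta: 10 to 13, Theta.
Delta vs Gamma: Delta, 21–2.
Delta–Zeta: Delta 15–8.
Delta vs Beta: Delta wins 12–11.
Theta vs Gamma: Theta is ranked higher on 8+4+3+3 = 18 ballots, Gamma on 5. Theta wins 18–5.
Theta vs Zeta: Theta wins 20–3.
Theta vs Beta: Theta, 12–11.
Gamma vs Zeta: Zeta wins 21–2.
Gamma–Beta: Beta 23–0.
Zeta vs Beta: 3 for Zeta, 20 for Beta — Beta by 20–3.
Gamma loses to every other project — it is the Condorcet loser.

Gamma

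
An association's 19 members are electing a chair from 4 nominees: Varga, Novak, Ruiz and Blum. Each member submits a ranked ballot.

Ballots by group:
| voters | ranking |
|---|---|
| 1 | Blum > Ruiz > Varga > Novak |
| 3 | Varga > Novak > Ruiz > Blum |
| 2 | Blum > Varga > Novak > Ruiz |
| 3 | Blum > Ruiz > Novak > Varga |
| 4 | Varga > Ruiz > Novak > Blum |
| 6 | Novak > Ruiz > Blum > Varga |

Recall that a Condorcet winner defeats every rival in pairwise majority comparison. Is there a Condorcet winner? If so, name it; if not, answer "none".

none

Check each pair by majority over 19 ballots:
Varga–Novak: Varga 10–9.
Varga vs Ruiz: Ruiz, 10–9.
Varga vs Blum: Varga is ranked higher on 3+4 = 7 ballots, Blum on 12. Blum wins 12–7.
Novak vs Ruiz: Novak wins 11–8.
Novak vs Blum: Novak is ranked higher on 3+4+6 = 13 ballots, Blum on 6. Novak wins 13–6.
Ruiz vs Blum: Ruiz wins 13–6.
Each candidate drops at least one matchup (Varga loses to Ruiz; Novak loses to Varga; Ruiz loses to Novak; Blum loses to Novak); the cycle Varga → Novak → Ruiz → Varga rules out a Condorcet winner.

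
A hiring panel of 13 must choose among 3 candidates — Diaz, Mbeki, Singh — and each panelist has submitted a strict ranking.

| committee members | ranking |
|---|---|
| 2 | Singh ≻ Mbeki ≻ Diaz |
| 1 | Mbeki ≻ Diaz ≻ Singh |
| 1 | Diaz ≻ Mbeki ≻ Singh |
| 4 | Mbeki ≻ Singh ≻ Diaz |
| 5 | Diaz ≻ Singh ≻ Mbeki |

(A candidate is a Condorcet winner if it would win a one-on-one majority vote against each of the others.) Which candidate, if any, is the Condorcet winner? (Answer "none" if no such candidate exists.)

none

Head-to-head results (13 committee members):
Diaz vs Mbeki: Diaz is ranked higher on 1+5 = 6 ballots, Mbeki on 7. Mbeki wins 7–6.
Diaz vs Singh: 7 to 6, Diaz.
Mbeki vs Singh: 1+1+4 = 6 for Mbeki, 7 for Singh — Singh by 7–6.
Each candidate drops at least one matchup (Diaz loses to Mbeki; Mbeki loses to Singh; Singh loses to Diaz); the cycle Diaz → Singh → Mbeki → Diaz rules out a Condorcet winner.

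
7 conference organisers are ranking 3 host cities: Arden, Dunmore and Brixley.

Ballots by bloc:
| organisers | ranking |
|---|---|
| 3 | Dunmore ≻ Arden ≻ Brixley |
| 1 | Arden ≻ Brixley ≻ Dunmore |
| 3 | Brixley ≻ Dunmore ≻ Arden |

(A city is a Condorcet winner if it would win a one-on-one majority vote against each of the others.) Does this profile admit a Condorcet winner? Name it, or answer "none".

Check each pair by majority over 7 ballots:
Arden vs Dunmore: Dunmore, 6–1.
Arden vs Brixley: Arden is ranked higher on 3+1 = 4 ballots, Brixley on 3. Arden wins 4–3.
Dunmore vs Brixley: Dunmore preferred on 3 ballots; Brixley wins 4–3.
Each city drops at least one matchup (Arden loses to Dunmore; Dunmore loses to Brixley; Brixley loses to Arden); the cycle Arden → Brixley → Dunmore → Arden rules out a Condorcet winner.

none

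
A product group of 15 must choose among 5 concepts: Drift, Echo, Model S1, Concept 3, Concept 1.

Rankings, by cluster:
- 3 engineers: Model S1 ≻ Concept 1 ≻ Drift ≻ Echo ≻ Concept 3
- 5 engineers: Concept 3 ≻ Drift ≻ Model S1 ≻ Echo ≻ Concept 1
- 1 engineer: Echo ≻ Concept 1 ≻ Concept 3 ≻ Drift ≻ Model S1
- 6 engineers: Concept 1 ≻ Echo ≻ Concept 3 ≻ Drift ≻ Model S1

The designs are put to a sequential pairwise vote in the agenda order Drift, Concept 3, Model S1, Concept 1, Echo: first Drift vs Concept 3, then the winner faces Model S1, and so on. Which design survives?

Concept 1

Round 1: Drift vs Concept 3 — 3–12, Concept 3 advances.
Round 2: Concept 3 vs Model S1 — 12–3, Concept 3 advances.
Round 3: Concept 3 vs Concept 1 — 5–10, Concept 1 advances.
Round 4: Concept 1 vs Echo — 9–6, Concept 1 advances.
The agenda winner is Concept 1.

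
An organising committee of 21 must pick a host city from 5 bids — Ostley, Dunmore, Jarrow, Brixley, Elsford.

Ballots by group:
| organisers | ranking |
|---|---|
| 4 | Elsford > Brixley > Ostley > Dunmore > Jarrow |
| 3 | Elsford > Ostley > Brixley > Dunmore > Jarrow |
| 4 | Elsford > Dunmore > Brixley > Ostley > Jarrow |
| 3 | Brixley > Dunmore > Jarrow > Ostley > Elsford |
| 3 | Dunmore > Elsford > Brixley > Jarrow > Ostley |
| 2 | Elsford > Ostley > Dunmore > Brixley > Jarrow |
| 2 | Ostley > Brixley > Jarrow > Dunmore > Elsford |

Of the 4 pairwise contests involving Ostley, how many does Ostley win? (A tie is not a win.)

Ostley against each rival (21 organisers):
Ostley vs Dunmore: Ostley wins 11–10.
Ostley vs Jarrow: Ostley preferred on 4+3+4+2+2 = 15 ballots; Ostley wins 15–6.
Ostley vs Brixley: Ostley is ranked higher on 3+2+2 = 7 ballots, Brixley on 14. Brixley wins 14–7.
Ostley–Elsford: Elsford 16–5.
Ostley beats Dunmore, Jarrow; loses to Brixley, Elsford — 2 pairwise wins.

2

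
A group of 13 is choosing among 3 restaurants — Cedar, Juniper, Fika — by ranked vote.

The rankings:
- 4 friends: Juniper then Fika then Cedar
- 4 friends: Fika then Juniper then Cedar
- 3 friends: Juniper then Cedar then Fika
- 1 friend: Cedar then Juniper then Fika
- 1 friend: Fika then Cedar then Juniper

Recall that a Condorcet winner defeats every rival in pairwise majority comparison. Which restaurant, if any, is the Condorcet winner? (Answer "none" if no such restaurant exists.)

Head-to-head results (13 friends):
Cedar vs Juniper: Juniper, 11–2.
Cedar–Fika: Fika 9–4.
Juniper–Fika: Juniper 8–5.
Only Juniper has no losses; Juniper is the Condorcet winner.

Juniper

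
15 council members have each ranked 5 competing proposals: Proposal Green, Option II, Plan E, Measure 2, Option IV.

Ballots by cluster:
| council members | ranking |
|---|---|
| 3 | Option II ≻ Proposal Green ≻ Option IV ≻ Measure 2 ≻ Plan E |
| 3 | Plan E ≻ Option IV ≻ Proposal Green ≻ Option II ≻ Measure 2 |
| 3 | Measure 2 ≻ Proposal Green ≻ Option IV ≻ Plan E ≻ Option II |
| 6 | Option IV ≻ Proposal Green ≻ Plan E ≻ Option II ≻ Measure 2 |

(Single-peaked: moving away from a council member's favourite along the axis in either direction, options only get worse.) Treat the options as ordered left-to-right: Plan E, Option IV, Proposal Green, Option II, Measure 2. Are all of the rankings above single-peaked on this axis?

no

Axis positions: Plan E=1, Option IV=2, Proposal Green=3, Option II=4, Measure 2=5.
Cluster 1 (peak Option II at position 4): ranking walks positions 4-3-2-5-1, expanding outward from the peak — single-peaked.
Cluster 2 (peak Plan E at position 1): ranking walks positions 1-2-3-4-5, expanding outward from the peak — single-peaked.
Cluster 3: ranking walks positions 5-3-2-1-4; Proposal Green is ranked above Option II even though Option II lies between Proposal Green and the peak Measure 2 on the axis — preferences dip and rise again. Not single-peaked.
Cluster 4 (peak Option IV at position 2): ranking walks positions 2-3-1-4-5, expanding outward from the peak — single-peaked.
Cluster 3 violates single-peakedness, so the profile is not single-peaked on this axis.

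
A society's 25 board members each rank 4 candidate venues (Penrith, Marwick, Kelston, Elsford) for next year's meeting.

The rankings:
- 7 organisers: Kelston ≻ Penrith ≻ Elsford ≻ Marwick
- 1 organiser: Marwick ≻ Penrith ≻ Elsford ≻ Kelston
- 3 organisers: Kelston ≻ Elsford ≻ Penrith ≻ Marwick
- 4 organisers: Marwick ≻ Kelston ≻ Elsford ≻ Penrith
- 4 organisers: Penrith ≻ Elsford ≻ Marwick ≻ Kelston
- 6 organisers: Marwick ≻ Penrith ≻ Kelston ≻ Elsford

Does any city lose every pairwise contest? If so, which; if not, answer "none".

none

Pairwise majorities:
Penrith vs Marwick: Penrith is ranked higher on 7+3+4 = 14 ballots, Marwick on 11. Penrith wins 14–11.
Penrith vs Kelston: Kelston wins 14–11.
Penrith vs Elsford: Penrith, 18–7.
Marwick vs Kelston: Marwick preferred on 1+4+4+6 = 15 ballots; Marwick wins 15–10.
Marwick vs Elsford: Marwick preferred on 1+4+6 = 11 ballots; Elsford wins 14–11.
Kelston vs Elsford: Kelston is ranked higher on 7+3+4+6 = 20 ballots, Elsford on 5. Kelston wins 20–5.
Every city wins at least one matchup (Penrith beats Marwick; Marwick beats Kelston; Kelston beats Penrith; Elsford beats Marwick), so there is no Condorcet loser.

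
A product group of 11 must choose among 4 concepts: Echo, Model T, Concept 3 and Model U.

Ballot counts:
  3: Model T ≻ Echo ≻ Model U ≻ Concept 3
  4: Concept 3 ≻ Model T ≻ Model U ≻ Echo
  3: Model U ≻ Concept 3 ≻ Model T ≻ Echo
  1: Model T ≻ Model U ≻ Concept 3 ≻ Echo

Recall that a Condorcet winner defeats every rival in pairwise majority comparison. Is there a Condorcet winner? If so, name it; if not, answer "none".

Pairwise majorities:
Echo vs Model T: 0 for Echo, 11 for Model T — Model T by 11–0.
Echo vs Concept 3: 3 for Echo, 8 for Concept 3 — Concept 3 by 8–3.
Echo vs Model U: Echo is ranked higher on 3 ballots, Model U on 8. Model U wins 8–3.
Model T vs Concept 3: 3+1 = 4 for Model T, 7 for Concept 3 — Concept 3 by 7–4.
Model T vs Model U: 3+4+1 = 8 for Model T, 3 for Model U — Model T by 8–3.
Concept 3 vs Model U: 4 for Concept 3, 7 for Model U — Model U by 7–4.
Every design loses at least once (Echo loses to Model T; Model T loses to Concept 3; Concept 3 loses to Model U; Model U loses to Model T). The majority relation contains the cycle Model T > Model U > Concept 3 > Model T, so there is no Condorcet winner.

none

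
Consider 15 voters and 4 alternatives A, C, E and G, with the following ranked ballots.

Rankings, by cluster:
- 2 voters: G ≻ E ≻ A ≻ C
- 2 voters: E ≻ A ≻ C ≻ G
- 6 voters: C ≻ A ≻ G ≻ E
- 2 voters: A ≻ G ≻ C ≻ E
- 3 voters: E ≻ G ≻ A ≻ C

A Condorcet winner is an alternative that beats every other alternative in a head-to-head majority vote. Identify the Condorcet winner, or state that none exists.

Pairwise majorities:
A vs C: 2+2+2+3 = 9 for A, 6 for C — A by 9–6.
A vs E: 6+2 = 8 for A, 7 for E — A by 8–7.
A vs G: 2+6+2 = 10 for A, 5 for G — A by 10–5.
C vs E: 6+2 = 8 for C, 7 for E — C by 8–7.
C vs G: 8 to 7, C.
E vs G: E is ranked higher on 2+3 = 5 ballots, G on 10. G wins 10–5.
Only A has no losses; A is the Condorcet winner.

A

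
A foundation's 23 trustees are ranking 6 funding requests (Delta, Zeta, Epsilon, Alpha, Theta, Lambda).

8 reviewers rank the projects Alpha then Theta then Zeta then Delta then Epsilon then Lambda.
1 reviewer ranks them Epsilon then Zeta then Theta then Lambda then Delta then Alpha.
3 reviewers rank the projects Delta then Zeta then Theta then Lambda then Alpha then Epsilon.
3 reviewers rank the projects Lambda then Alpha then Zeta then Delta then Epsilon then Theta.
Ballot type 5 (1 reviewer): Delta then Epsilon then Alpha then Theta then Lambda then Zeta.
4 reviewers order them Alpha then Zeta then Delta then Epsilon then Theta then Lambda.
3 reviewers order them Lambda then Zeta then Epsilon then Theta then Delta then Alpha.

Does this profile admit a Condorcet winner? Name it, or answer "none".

Head-to-head results (23 reviewers):
Delta vs Zeta: 3+1 = 4 for Delta, 19 for Zeta — Zeta by 19–4.
Delta vs Epsilon: 19 to 4, Delta.
Delta vs Alpha: 8 to 15, Alpha.
Delta vs Theta: 3+3+1+4 = 11 for Delta, 12 for Theta — Theta by 12–11.
Delta vs Lambda: Delta preferred on 8+3+1+4 = 16 ballots; Delta wins 16–7.
Zeta vs Epsilon: Zeta preferred on 8+3+3+4+3 = 21 ballots; Zeta wins 21–2.
Zeta vs Alpha: Zeta preferred on 1+3+3 = 7 ballots; Alpha wins 16–7.
Zeta vs Theta: Zeta preferred on 1+3+3+4+3 = 14 ballots; Zeta wins 14–9.
Zeta vs Lambda: Zeta is ranked higher on 8+1+3+4 = 16 ballots, Lambda on 7. Zeta wins 16–7.
Epsilon vs Alpha: 1+1+3 = 5 for Epsilon, 18 for Alpha — Alpha by 18–5.
Epsilon vs Theta: 12 to 11, Epsilon.
Epsilon vs Lambda: Epsilon preferred on 8+1+1+4 = 14 ballots; Epsilon wins 14–9.
Alpha vs Theta: 16 to 7, Alpha.
Alpha vs Lambda: 13 to 10, Alpha.
Theta vs Lambda: 8+1+3+1+4 = 17 for Theta, 6 for Lambda — Theta by 17–6.
Alpha beats each of Delta, Zeta, Epsilon, Theta, Lambda — Alpha is the Condorcet winner.

Alpha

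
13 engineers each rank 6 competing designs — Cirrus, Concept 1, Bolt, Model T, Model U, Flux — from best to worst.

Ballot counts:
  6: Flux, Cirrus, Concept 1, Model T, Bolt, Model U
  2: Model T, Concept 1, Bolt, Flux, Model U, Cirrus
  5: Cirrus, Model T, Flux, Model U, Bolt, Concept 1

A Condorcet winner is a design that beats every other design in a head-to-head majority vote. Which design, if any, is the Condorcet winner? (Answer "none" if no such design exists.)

Pairwise majorities:
Cirrus vs Concept 1: Cirrus preferred on 6+5 = 11 ballots; Cirrus wins 11–2.
Cirrus vs Bolt: Cirrus preferred on 6+5 = 11 ballots; Cirrus wins 11–2.
Cirrus vs Model T: 6+5 = 11 for Cirrus, 2 for Model T — Cirrus by 11–2.
Cirrus vs Model U: Cirrus preferred on 6+5 = 11 ballots; Cirrus wins 11–2.
Cirrus vs Flux: 5 to 8, Flux.
Concept 1 vs Bolt: Concept 1 preferred on 6+2 = 8 ballots; Concept 1 wins 8–5.
Concept 1 vs Model T: Concept 1 is ranked higher on 6 ballots, Model T on 7. Model T wins 7–6.
Concept 1 vs Model U: 6+2 = 8 for Concept 1, 5 for Model U — Concept 1 by 8–5.
Concept 1 vs Flux: 2 for Concept 1, 11 for Flux — Flux by 11–2.
Bolt vs Model T: Bolt preferred on 0 ballots; Model T wins 13–0.
Bolt vs Model U: 8 to 5, Bolt.
Bolt vs Flux: 2 for Bolt, 11 for Flux — Flux by 11–2.
Model T vs Model U: Model T preferred on 6+2+5 = 13 ballots; Model T wins 13–0.
Model T vs Flux: 2+5 = 7 for Model T, 6 for Flux — Model T by 7–6.
Model U vs Flux: Model U is ranked higher on 0 ballots, Flux on 13. Flux wins 13–0.
Each design drops at least one matchup (Cirrus loses to Flux; Concept 1 loses to Cirrus; Bolt loses to Cirrus; Model T loses to Cirrus; Model U loses to Cirrus; Flux loses to Model T); the cycle Cirrus → Model T → Flux → Cirrus rules out a Condorcet winner.

none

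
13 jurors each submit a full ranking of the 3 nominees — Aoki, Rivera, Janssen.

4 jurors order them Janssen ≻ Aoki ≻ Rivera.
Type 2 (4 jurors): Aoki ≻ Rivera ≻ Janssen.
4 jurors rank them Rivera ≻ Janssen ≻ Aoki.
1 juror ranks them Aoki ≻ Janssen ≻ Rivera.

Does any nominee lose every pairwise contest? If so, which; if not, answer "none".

none

Head-to-head results (13 jurors):
Aoki vs Rivera: Aoki preferred on 4+4+1 = 9 ballots; Aoki wins 9–4.
Aoki vs Janssen: Aoki preferred on 4+1 = 5 ballots; Janssen wins 8–5.
Rivera vs Janssen: 8 to 5, Rivera.
No nominee is winless: Aoki beats Rivera; Rivera beats Janssen; Janssen beats Aoki. There is no Condorcet loser.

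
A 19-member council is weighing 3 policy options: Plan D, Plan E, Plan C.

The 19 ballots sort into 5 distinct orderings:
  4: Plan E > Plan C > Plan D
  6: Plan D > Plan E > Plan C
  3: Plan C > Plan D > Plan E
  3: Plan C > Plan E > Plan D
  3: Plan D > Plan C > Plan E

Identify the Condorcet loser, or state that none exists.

none

Pairwise majorities:
Plan D vs Plan E: Plan D, 12–7.
Plan D vs Plan C: Plan C, 10–9.
Plan E vs Plan C: Plan E, 10–9.
No option is winless: Plan D beats Plan E; Plan E beats Plan C; Plan C beats Plan D. There is no Condorcet loser.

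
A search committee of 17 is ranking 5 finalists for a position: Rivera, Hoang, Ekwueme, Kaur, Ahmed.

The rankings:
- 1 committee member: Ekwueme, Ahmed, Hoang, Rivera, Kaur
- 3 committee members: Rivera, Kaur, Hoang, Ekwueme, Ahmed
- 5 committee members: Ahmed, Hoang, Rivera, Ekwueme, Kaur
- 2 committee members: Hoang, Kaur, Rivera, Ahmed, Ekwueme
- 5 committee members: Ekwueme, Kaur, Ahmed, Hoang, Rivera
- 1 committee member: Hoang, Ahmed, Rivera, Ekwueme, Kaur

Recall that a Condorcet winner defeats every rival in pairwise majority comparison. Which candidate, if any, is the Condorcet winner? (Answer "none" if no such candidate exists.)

Head-to-head results (17 committee members):
Rivera vs Hoang: 3 to 14, Hoang.
Rivera vs Ekwueme: 11 to 6, Rivera.
Rivera vs Kaur: Rivera is ranked higher on 1+3+5+1 = 10 ballots, Kaur on 7. Rivera wins 10–7.
Rivera vs Ahmed: Rivera is ranked higher on 3+2 = 5 ballots, Ahmed on 12. Ahmed wins 12–5.
Hoang vs Ekwueme: 3+5+2+1 = 11 for Hoang, 6 for Ekwueme — Hoang by 11–6.
Hoang vs Kaur: Hoang preferred on 1+5+2+1 = 9 ballots; Hoang wins 9–8.
Hoang vs Ahmed: 6 to 11, Ahmed.
Ekwueme vs Kaur: Ekwueme preferred on 1+5+5+1 = 12 ballots; Ekwueme wins 12–5.
Ekwueme vs Ahmed: Ekwueme preferred on 1+3+5 = 9 ballots; Ekwueme wins 9–8.
Kaur vs Ahmed: Kaur preferred on 3+2+5 = 10 ballots; Kaur wins 10–7.
Every candidate loses at least once (Rivera loses to Hoang; Hoang loses to Ahmed; Ekwueme loses to Rivera; Kaur loses to Rivera; Ahmed loses to Ekwueme). The majority relation contains the cycle Rivera → Ekwueme → Ahmed → Rivera, so there is no Condorcet winner.

none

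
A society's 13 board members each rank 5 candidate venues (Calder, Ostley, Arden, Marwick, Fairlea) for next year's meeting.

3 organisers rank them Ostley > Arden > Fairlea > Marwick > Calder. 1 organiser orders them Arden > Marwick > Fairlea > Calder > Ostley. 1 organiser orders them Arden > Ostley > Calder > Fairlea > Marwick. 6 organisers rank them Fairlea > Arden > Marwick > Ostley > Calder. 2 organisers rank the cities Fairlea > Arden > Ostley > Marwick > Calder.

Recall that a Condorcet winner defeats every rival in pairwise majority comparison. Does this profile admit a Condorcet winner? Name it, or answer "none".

Check each pair by majority over 13 ballots:
Calder vs Ostley: Calder is ranked higher on 1 ballot, Ostley on 12. Ostley wins 12–1.
Calder vs Arden: Arden wins 13–0.
Calder vs Marwick: Marwick, 12–1.
Calder vs Fairlea: Fairlea, 12–1.
Ostley vs Arden: Arden, 10–3.
Ostley vs Marwick: 6 to 7, Marwick.
Ostley vs Fairlea: 3+1 = 4 for Ostley, 9 for Fairlea — Fairlea by 9–4.
Arden vs Marwick: Arden is ranked higher on 3+1+1+6+2 = 13 ballots, Marwick on 0. Arden wins 13–0.
Arden vs Fairlea: Arden preferred on 3+1+1 = 5 ballots; Fairlea wins 8–5.
Marwick vs Fairlea: 1 for Marwick, 12 for Fairlea — Fairlea by 12–1.
Fairlea defeats every rival head-to-head and is the Condorcet winner.

Fairlea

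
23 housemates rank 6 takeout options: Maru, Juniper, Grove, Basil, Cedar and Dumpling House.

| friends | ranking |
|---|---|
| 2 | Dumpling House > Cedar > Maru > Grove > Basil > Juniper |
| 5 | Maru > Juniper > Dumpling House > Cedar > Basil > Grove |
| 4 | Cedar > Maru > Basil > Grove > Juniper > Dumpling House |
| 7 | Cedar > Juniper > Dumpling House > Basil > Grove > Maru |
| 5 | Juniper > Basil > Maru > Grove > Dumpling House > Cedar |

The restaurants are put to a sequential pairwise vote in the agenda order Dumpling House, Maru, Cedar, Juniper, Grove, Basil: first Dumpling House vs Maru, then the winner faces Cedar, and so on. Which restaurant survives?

Round 1: Dumpling House vs Maru — 9–14, Maru advances.
Round 2: Maru vs Cedar — 10–13, Cedar advances.
Round 3: Cedar vs Juniper — 13–10, Cedar advances.
Round 4: Cedar vs Grove — 18–5, Cedar advances.
Round 5: Cedar vs Basil — 18–5, Cedar advances.
Cedar survives the agenda.

Cedar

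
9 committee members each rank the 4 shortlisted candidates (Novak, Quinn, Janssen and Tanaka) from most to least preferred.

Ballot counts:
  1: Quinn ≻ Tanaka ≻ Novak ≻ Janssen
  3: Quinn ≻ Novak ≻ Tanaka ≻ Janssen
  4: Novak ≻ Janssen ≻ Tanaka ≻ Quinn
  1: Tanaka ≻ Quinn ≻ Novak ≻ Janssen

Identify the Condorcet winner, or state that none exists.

none

Pairwise majorities:
Novak vs Quinn: 4 for Novak, 5 for Quinn — Quinn by 5–4.
Novak vs Janssen: 1+3+4+1 = 9 for Novak, 0 for Janssen — Novak by 9–0.
Novak vs Tanaka: 7 to 2, Novak.
Quinn vs Janssen: 1+3+1 = 5 for Quinn, 4 for Janssen — Quinn by 5–4.
Quinn vs Tanaka: Quinn preferred on 1+3 = 4 ballots; Tanaka wins 5–4.
Janssen vs Tanaka: 4 to 5, Tanaka.
Each candidate drops at least one matchup (Novak loses to Quinn; Quinn loses to Tanaka; Janssen loses to Novak; Tanaka loses to Novak); the cycle Novak → Tanaka → Quinn → Novak rules out a Condorcet winner.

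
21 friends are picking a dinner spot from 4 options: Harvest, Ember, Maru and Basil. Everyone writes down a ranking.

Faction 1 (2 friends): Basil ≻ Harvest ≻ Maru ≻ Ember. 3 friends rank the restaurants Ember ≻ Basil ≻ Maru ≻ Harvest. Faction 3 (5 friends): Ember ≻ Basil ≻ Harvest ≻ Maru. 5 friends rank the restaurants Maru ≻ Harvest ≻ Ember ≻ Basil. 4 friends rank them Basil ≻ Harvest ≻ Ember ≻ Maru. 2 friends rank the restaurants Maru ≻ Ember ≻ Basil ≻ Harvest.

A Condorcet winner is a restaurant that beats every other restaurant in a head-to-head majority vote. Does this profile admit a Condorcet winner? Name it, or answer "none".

none

Head-to-head results (21 friends):
Harvest vs Ember: Harvest preferred on 2+5+4 = 11 ballots; Harvest wins 11–10.
Harvest vs Maru: Harvest preferred on 2+5+4 = 11 ballots; Harvest wins 11–10.
Harvest vs Basil: 5 for Harvest, 16 for Basil — Basil by 16–5.
Ember vs Maru: 12 to 9, Ember.
Ember vs Basil: 3+5+5+2 = 15 for Ember, 6 for Basil — Ember by 15–6.
Maru vs Basil: Maru preferred on 5+2 = 7 ballots; Basil wins 14–7.
No restaurant is unbeaten: Harvest loses to Basil; Ember loses to Harvest; Maru loses to Harvest; Basil loses to Ember. In particular Harvest → Ember → Basil → Harvest is a majority cycle — no Condorcet winner exists.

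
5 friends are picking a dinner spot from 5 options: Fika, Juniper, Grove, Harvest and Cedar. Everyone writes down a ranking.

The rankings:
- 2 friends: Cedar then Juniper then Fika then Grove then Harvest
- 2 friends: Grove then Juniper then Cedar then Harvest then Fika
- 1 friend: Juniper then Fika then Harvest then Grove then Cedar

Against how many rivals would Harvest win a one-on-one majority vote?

0

Harvest against each rival (5 friends):
Harvest vs Fika: Fika wins 3–2.
Harvest vs Juniper: Harvest is ranked higher on 0 ballots, Juniper on 5. Juniper wins 5–0.
Harvest–Grove: Grove 4–1.
Harvest vs Cedar: Cedar, 4–1.
Harvest beats no one; loses to Fika, Juniper, Grove, Cedar — 0 pairwise wins.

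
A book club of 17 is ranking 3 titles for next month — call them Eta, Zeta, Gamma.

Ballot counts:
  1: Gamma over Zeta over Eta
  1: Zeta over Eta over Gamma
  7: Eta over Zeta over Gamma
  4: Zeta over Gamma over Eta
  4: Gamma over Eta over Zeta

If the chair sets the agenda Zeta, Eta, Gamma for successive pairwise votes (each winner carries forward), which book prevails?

Round 1: Zeta vs Eta — 6–11, Eta advances.
Round 2: Eta vs Gamma — 8–9, Gamma advances.
Gamma survives the agenda.

Gamma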